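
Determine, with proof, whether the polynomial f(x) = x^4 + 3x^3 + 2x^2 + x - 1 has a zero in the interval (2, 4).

No.

f(2) = 49 and f(4) = 483, both positive, so a sign-change argument is unavailable; we show f keeps this sign on the whole interval.
Substitute x = 2 + u, where 0 < u < 2 on the interval. Expanding, f(2 + u) = u^4 + 11u^3 + 44u^2 + 77u + 49.
All 5 nonzero coefficients of this polynomial in u are positive; hence for u > 0 the value is a sum of positive terms (the constant 49 among them).
So f is strictly positive on (2, 4); no root exists in the interval.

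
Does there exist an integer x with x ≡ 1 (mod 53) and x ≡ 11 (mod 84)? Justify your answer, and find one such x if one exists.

gcd(53, 84) = 1, so the Chinese Remainder Theorem guarantees exactly one residue class mod 4452 satisfying both.
Any solution of the first congruence is x = 1 + 53t; substituting into the second, 53t ≡ 11 − 1 ≡ 10 (mod 84).
Note 53·65 = 3445 ≡ 1 (mod 84) (as 3445 − 1 = 41·84), so 53⁻¹ ≡ 65.
Multiplying by 65: t ≡ 65·10 = 650 ≡ 62 (mod 84).
With t = 62: x = 1 + 53·62 = 3287.
Check: 3287 mod 53 = 1, 3287 mod 84 = 11. ✓

x = 3287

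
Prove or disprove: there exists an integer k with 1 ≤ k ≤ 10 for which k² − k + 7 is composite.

At k = 8: 8² − 8 + 7 = 63 = 3·21, which is composite.

k = 8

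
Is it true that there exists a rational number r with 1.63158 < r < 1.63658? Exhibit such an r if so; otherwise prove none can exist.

Multiplying by 11: 11·1.63158 = 17.94738 and 11·1.63658 = 18.00238, so the integer 18 lies strictly between them.
Dividing back, 1.63158 < 18/11 < 1.63658, and 18/11 is rational.

r = 18/11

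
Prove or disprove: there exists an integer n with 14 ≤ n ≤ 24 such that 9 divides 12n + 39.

At n = 14 we get 12·14 + 39 = 207, and 207 = 9·23.

n = 14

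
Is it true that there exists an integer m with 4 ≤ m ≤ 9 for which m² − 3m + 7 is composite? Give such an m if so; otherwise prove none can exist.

m = 6

At m = 6: 6² − 3·6 + 7 = 25 = 5·5, which is composite.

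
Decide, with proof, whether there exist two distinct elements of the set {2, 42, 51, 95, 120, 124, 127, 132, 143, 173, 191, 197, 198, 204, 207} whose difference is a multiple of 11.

Both 42 and 207 leave remainder 9 on division by 11; their difference 165 = 15·11 is a multiple of 11.

42 and 207 are such a pair.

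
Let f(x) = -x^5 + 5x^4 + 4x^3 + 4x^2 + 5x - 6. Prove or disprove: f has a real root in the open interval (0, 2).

Yes, f has a root in the interval.

f(0) = -6 and f(2) = 100, which have opposite signs.
As a polynomial, f is continuous on every closed interval.
By the Intermediate Value Theorem, f takes the value 0 somewhere in the open interval.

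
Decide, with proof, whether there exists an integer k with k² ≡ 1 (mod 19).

k = 18

k = 18 works: 18² = 324, and 324 − 1 = 323 = 17·19.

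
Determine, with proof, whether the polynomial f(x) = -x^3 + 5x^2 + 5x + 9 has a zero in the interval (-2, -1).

f(-2) = 27 and f(-1) = 10, both positive, so a sign-change argument is unavailable; we show f keeps this sign on the whole interval.
Shift to the endpoint -1: with x = -1 − u (0 < u < 1), one computes f(-1 − u) = u^3 + 8u^2 + 8u + 10.
The nonzero coefficients here are all positive, so for u > 0 every term is positive (or zero), and the constant term 10 is strictly positive.
So f is strictly positive on (-2, -1); no root exists in the interval.

No such root exists.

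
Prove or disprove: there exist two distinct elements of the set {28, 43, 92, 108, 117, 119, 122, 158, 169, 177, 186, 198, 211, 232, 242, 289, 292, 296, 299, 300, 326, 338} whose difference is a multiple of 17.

28 and 198 are such a pair.

Both 28 and 198 leave remainder 11 on division by 17; their difference 170 = 10·17 is a multiple of 17.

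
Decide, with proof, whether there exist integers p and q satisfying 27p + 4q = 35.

p = 1, q = 2

Since gcd(27, 4) = 1, every integer is an integer combination of 27 and 4.
Run the Euclidean algorithm on 27 and 4: 27 = 6·4 + 3, 4 = 1·3 + 1, 3 = 3·1 + 0.
Back-substituting, 1 = 4 − 1·3 = 4 − (27 − 6·4) = −27 + 7·4; that is, 27·(-1) + 4·7 = 1.
Multiplying through by 35: p = (-1)·35 = -35, q = 7·35 = 245 is a solution.
Shifting by a multiple of (4, −27) keeps it a solution: p = -35 + 9·4 = 1, q = 245 − 9·27 = 2.
Check: 27·1 + 4·2 = 27 + 8 = 35. ✓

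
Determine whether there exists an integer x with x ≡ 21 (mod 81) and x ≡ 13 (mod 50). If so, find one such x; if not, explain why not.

x = 2613

Since 81 and 50 share no common factor, CRT says the pair of congruences has a solution (unique mod 4050).
Any solution of the first congruence is x = 21 + 81t; substituting into the second, 81t ≡ 13 − 21 ≡ 42 (mod 50).
81 ≡ 31 (mod 50), so this reads 31t ≡ 42 (mod 50). To invert 31 modulo 50: 50 = 1·31 + 19, 31 = 1·19 + 12, 19 = 1·12 + 7, 12 = 1·7 + 5, 7 = 1·5 + 2, 5 = 2·2 + 1, 2 = 2·1 + 0, and unwinding, 1 = 5 − 2·2 = 5 − 2·(7 − 1·5) = −2·7 + 3·5 = −2·7 + 3·(12 − 1·7) = 3·12 − 5·7 = 3·12 − 5·(19 − 1·12) = −5·19 + 8·12 = −5·19 + 8·(31 − 1·19) = 8·31 − 13·19 = 8·31 − 13·(50 − 1·31) = −13·50 + 21·31. Thus 31⁻¹ ≡ 21 (mod 50).
Therefore t ≡ 21·42 = 882 ≡ 32 (mod 50).
Taking t = 32 gives x = 21 + 81·32 = 2613.
Check: 2613 mod 81 = 21, 2613 mod 50 = 13. ✓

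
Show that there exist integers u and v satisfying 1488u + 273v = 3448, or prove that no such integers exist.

Both 1488 and 273 are divisible by gcd(1488, 273) = 3, hence so is any combination 1488u + 273v.
But 3448 is not a multiple of 3 (it leaves remainder 1).
Hence no integers u, v satisfy the equation.

There are no such integers.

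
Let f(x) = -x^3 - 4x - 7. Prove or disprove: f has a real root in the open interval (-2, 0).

f(-2) = 9 and f(0) = -7, which have opposite signs.
Since f is a polynomial it is continuous on [-2, 0].
By the Intermediate Value Theorem, f takes the value 0 somewhere in the open interval.

Such a root exists.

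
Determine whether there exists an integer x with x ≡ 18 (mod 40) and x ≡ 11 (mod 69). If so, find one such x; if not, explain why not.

Since 40 and 69 share no common factor, CRT says the pair of congruences has a solution (unique mod 2760).
Write x = 18 + 40t and require 18 + 40t ≡ 11 (mod 69), i.e. 40t ≡ 62 (mod 69).
To invert 40 modulo 69: 69 = 1·40 + 29, 40 = 1·29 + 11, 29 = 2·11 + 7, 11 = 1·7 + 4, 7 = 1·4 + 3, 4 = 1·3 + 1, 3 = 3·1 + 0, and unwinding, 1 = 4 − 1·3 = 4 − (7 − 1·4) = −7 + 2·4 = −7 + 2·(11 − 1·7) = 2·11 − 3·7 = 2·11 − 3·(29 − 2·11) = −3·29 + 8·11 = −3·29 + 8·(40 − 1·29) = 8·40 − 11·29 = 8·40 − 11·(69 − 1·40) = −11·69 + 19·40. Thus 40⁻¹ ≡ 19 (mod 69).
Therefore t ≡ 19·62 = 1178 ≡ 5 (mod 69).
Taking t = 5 gives x = 18 + 40·5 = 218.
Check: 218 mod 40 = 18, 218 mod 69 = 11. ✓

x = 218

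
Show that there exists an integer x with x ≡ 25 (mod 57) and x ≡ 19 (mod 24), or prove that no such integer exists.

Here gcd(57, 24) = 3, and both 25 and 19 leave remainder 1 mod 3, so the system is consistent.
The integers ≡ 25 (mod 57) are 25, 82, 139, …; their remainders mod 24 are 1, 10, 19, so x = 139 is the first that is ≡ 19 (mod 24).
Verify: 139 = 2·57 + 25 and 139 = 5·24 + 19. ✓

x = 139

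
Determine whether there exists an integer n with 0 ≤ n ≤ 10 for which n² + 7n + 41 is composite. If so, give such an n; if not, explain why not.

n = 1

At n = 1: 1² + 7·1 + 41 = 49 = 7·7, which is composite.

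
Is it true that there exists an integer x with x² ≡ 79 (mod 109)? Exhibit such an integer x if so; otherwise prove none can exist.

No such integer exists.

109 is prime, so by Euler's criterion 79 is a square mod 109 iff 79^((109−1)/2) = 79^54 ≡ 1 (mod 109).
Repeated squaring mod 109: 79^2 = 6241 ≡ 28; 79^4 ≡ 28² = 784 ≡ 21; 79^8 ≡ 21² = 441 ≡ 5; 79^16 ≡ 5² = 25 ≡ 25; 79^32 ≡ 25² = 625 ≡ 80.
Since 54 = 32 + 16 + 4 + 2, 79^54 ≡ 80 · 25 · 21 · 28; multiplying out mod 109: 80·25 = 2000 ≡ 38, then 38·21 = 798 ≡ 35, then 35·28 = 980 ≡ 108. Thus 79^54 ≡ 108 ≡ −1 (mod 109).
By Euler's criterion 79 is a quadratic non-residue mod 109: no x satisfies x² ≡ 79 (mod 109).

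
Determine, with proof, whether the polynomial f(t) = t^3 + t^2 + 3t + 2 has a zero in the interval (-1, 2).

f(-1) = -1 and f(2) = 20, which have opposite signs.
Since f is a polynomial it is continuous on [-1, 2].
By the Intermediate Value Theorem, f takes the value 0 somewhere in the open interval.

Yes, f has a root in the interval.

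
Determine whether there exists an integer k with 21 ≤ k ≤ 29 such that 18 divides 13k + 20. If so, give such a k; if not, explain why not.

At k = 21 the value 293 is not a multiple of 18. k = 22 works, since 13·22 + 20 = 306 = 17·18.

k = 22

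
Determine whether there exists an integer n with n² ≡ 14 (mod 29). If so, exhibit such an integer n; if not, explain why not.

No such integer exists.

Apply Euler's criterion with the prime 29: 14 is a quadratic residue iff 14^14 ≡ 1 (mod 29), and a non-residue iff it is ≡ −1.
Repeated squaring mod 29: 14^2 = 196 ≡ 22; 14^4 ≡ 22² = 484 ≡ 20; 14^8 ≡ 20² = 400 ≡ 23.
Since 14 = 8 + 4 + 2, 14^14 ≡ 23 · 20 · 22; multiplying out mod 29: 23·20 = 460 ≡ 25, then 25·22 = 550 ≡ 28. Thus 14^14 ≡ 28 ≡ −1 (mod 29).
By Euler's criterion 14 is a quadratic non-residue mod 29: no n satisfies n² ≡ 14 (mod 29).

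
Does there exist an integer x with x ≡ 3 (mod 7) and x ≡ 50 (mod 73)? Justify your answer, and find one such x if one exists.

The moduli 7 and 73 are coprime, so by the Chinese Remainder Theorem a unique solution modulo 511 exists.
Any solution of the first congruence is x = 3 + 7t; substituting into the second, 7t ≡ 50 − 3 ≡ 47 (mod 73).
To invert 7 modulo 73: 73 = 10·7 + 3, 7 = 2·3 + 1, 3 = 3·1 + 0, and unwinding, 1 = 7 − 2·3 = 7 − 2·(73 − 10·7) = −2·73 + 21·7. Thus 7⁻¹ ≡ 21 (mod 73).
Multiplying by 21: t ≡ 21·47 = 987 ≡ 38 (mod 73).
Taking t = 38 gives x = 3 + 7·38 = 269.
Check: 269 mod 7 = 3, 269 mod 73 = 50. ✓

x = 269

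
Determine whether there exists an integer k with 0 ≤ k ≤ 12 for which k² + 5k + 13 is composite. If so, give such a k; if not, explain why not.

k = 2

At k = 2: 2² + 5·2 + 13 = 27 = 3·9, which is composite.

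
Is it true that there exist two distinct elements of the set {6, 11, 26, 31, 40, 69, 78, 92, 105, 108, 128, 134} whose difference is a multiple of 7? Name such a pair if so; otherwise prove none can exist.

The pair (6, 69) works.

Reduce each element mod 7: 6↦6, 11↦4, 26↦5, 31↦3, 40↦5, 69↦6, 78↦1, 92↦1, 105↦0, 108↦3, 128↦2, 134↦1. The residue 6 repeats (at 6 and 69), and 69 − 6 = 63 = 9·7.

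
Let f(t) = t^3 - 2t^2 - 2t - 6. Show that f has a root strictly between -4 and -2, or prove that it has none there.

No.

f(-4) = -94 and f(-2) = -18, both negative, so a sign-change argument is unavailable; we show f keeps this sign on the whole interval.
Shift to the endpoint -2: with t = -2 − u (0 < u < 2), one computes f(-2 − u) = -u^3 - 8u^2 - 18u - 18.
The nonzero coefficients here are all negative, so for u > 0 every term is negative (or zero), and the constant term -18 is strictly negative.
Therefore f(t) < 0 throughout (-4, -2), and f has no zero there.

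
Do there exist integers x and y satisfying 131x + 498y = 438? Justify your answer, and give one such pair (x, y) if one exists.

Since gcd(131, 498) = 1, every integer is an integer combination of 131 and 498.
Euclidean algorithm: 498 = 3·131 + 105, 131 = 1·105 + 26, 105 = 4·26 + 1, 26 = 26·1 + 0.
Unwinding: 1 = 105 − 4·26 = 105 − 4·(131 − 1·105) = −4·131 + 5·105 = −4·131 + 5·(498 − 3·131) = 5·498 − 19·131, i.e. 131·(-19) + 498·5 = 1.
Scaling by 438 gives the particular solution (x, y) = (-8322, 2190).
The general solution is x = -8322 + 498k, y = 2190 − 131k; taking k = 17 gives the smaller pair x = 144, y = -37.
Indeed 131·144 + 498·(-37) = 18864 − 18426 = 438.

x = 144, y = -37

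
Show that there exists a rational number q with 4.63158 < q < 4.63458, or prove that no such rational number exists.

Multiplying by 30: 30·4.63158 = 138.94740 and 30·4.63458 = 139.03740, so the integer 139 lies strictly between them.
Hence 139/30 is a rational number with 4.63158 < 139/30 < 4.63458.

q = 139/30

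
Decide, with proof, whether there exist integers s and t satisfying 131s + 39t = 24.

Since gcd(131, 39) = 1, every integer is an integer combination of 131 and 39.
Dividing repeatedly: 131 = 3·39 + 14, 39 = 2·14 + 11, 14 = 1·11 + 3, 11 = 3·3 + 2, 3 = 1·2 + 1, 2 = 2·1 + 0.
Back-substituting, 1 = 3 − 1·2 = 3 − (11 − 3·3) = −11 + 4·3 = −11 + 4·(14 − 1·11) = 4·14 − 5·11 = 4·14 − 5·(39 − 2·14) = −5·39 + 14·14 = −5·39 + 14·(131 − 3·39) = 14·131 − 47·39; that is, 131·14 + 39·(-47) = 1.
Multiplying through by 24: s = 14·24 = 336, t = (-47)·24 = -1128 is a solution.
The general solution is s = 336 + 39k, t = -1128 − 131k; taking k = -8 gives the smaller pair s = 24, t = -80.
Indeed 131·24 + 39·(-80) = 3144 − 3120 = 24.

s = 24, t = -80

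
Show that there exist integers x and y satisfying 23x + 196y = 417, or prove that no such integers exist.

Since gcd(23, 196) = 1, every integer is an integer combination of 23 and 196.
Dividing repeatedly: 196 = 8·23 + 12, 23 = 1·12 + 11, 12 = 1·11 + 1, 11 = 11·1 + 0.
Working back up the chain: 1 = 12 − 1·11 = 12 − (23 − 1·12) = −23 + 2·12 = −23 + 2·(196 − 8·23) = 2·196 − 17·23. So 23·(-17) + 196·2 = 1.
Scaling by 417 gives the particular solution (x, y) = (-7089, 834).
Shifting by a multiple of (196, −23) keeps it a solution: x = -7089 + 37·196 = 163, y = 834 − 37·23 = -17.
Indeed 23·163 + 196·(-17) = 3749 − 3332 = 417.

x = 163, y = -17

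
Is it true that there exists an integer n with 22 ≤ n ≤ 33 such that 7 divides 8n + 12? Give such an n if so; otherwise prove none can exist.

n = 23

At n = 22 the value 188 is not a multiple of 7. At n = 23 we get 8·23 + 12 = 196, and 196 = 7·28.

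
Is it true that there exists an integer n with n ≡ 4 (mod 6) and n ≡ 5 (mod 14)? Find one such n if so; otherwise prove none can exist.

Both moduli are multiples of 2 = gcd(6, 14), so any solution would satisfy n ≡ 4 and n ≡ 5 modulo 2 simultaneously.
These are incompatible: 4 − 5 = -1 is not divisible by 2.
So no integer satisfies both congruences.

No such integer exists.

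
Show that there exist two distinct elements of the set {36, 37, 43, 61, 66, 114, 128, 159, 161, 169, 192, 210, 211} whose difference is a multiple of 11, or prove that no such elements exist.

Both 37 and 114 leave remainder 4 on division by 11; their difference 77 = 7·11 is a multiple of 11.

The pair (37, 114) works.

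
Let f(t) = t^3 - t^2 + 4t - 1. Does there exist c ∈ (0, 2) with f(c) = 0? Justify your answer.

Yes, f has a root in the interval.

f(0) = -1 and f(2) = 11, which have opposite signs.
As a polynomial, f is continuous on every closed interval.
The Intermediate Value Theorem then guarantees some c ∈ (0, 2) with f(c) = 0.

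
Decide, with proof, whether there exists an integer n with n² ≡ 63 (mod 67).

There is no such integer.

Apply Euler's criterion with the prime 67: 63 is a quadratic residue iff 63^33 ≡ 1 (mod 67), and a non-residue iff it is ≡ −1.
Repeated squaring mod 67: 63^2 = 3969 ≡ 16; 63^4 ≡ 16² = 256 ≡ 55; 63^8 ≡ 55² = 3025 ≡ 10; 63^16 ≡ 10² = 100 ≡ 33; 63^32 ≡ 33² = 1089 ≡ 17.
Since 33 = 32 + 1, 63^33 ≡ 17 · 63; multiplying out mod 67: 17·63 = 1071 ≡ 66. Thus 63^33 ≡ 66 ≡ −1 (mod 67).
By Euler's criterion 63 is a quadratic non-residue mod 67: no n satisfies n² ≡ 63 (mod 67).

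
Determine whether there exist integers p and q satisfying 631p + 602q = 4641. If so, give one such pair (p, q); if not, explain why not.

Since gcd(631, 602) = 1, every integer is an integer combination of 631 and 602.
Dividing repeatedly: 631 = 1·602 + 29, 602 = 20·29 + 22, 29 = 1·22 + 7, 22 = 3·7 + 1, 7 = 7·1 + 0.
Back-substituting, 1 = 22 − 3·7 = 22 − 3·(29 − 1·22) = −3·29 + 4·22 = −3·29 + 4·(602 − 20·29) = 4·602 − 83·29 = 4·602 − 83·(631 − 1·602) = −83·631 + 87·602; that is, 631·(-83) + 602·87 = 1.
Multiplying through by 4641: p = (-83)·4641 = -385203, q = 87·4641 = 403767 is a solution.
Shifting by a multiple of (602, −631) keeps it a solution: p = -385203 + 640·602 = 77, q = 403767 − 640·631 = -73.
Check: 631·77 + 602·(-73) = 48587 − 43946 = 4641. ✓

p = 77, q = -73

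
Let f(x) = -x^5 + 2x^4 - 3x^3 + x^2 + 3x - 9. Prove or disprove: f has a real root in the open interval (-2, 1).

f(-2) = 77 and f(1) = -7, which have opposite signs.
f is continuous everywhere (it is a polynomial), in particular on [-2, 1].
By the Intermediate Value Theorem f must vanish at some point of (-2, 1).

Yes, f has a root in the interval.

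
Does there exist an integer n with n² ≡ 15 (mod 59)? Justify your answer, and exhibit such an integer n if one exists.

n = 29

Take n = 29. Then 29² = 841 = 14·59 + 15, so 29² ≡ 15 (mod 59).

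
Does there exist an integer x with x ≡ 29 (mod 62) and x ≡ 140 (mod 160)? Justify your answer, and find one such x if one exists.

Both moduli are multiples of 2 = gcd(62, 160), so any solution would satisfy x ≡ 29 and x ≡ 140 modulo 2 simultaneously.
These are incompatible: 29 − 140 = -111 is not divisible by 2.
Therefore no such x exists.

No such integer exists.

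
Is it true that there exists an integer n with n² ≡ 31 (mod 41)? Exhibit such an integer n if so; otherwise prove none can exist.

n = 20

n = 20 works: 20² = 400, and 400 − 31 = 369 = 9·41.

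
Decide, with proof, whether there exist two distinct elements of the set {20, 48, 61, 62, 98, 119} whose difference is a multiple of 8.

No, no such pair exists.

Reduce each element modulo 8: 20↦4, 48↦0, 61↦5, 62↦6, 98↦2, 119↦7.
All 6 residues are distinct, so no two elements differ by a multiple of 8.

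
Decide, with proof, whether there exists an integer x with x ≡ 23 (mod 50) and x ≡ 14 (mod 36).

Both moduli are multiples of 2 = gcd(50, 36), so any solution would satisfy x ≡ 23 and x ≡ 14 modulo 2 simultaneously.
However 23 ≡ 1 and 14 ≡ 0 (mod 2), and 1 ≠ 0.
Therefore no such x exists.

No such integer exists.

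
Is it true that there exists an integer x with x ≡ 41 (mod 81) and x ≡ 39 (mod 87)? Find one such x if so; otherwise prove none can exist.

Reduce both congruences modulo 3, which divides 81 and 87: they say x ≡ 41 (mod 3) and x ≡ 39 (mod 3).
However 41 ≡ 2 and 39 ≡ 0 (mod 3), and 2 ≠ 0.
Hence the system has no solution.

No such integer exists.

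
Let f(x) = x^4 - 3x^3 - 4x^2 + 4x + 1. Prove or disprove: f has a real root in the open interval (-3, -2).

No such root exists.

The endpoint values f(-3) = 115 and f(-2) = 17 are both positive. Claim: f(x) > 0 for every x in (-3, -2).
Shift to the endpoint -2: with x = -2 − u (0 < u < 1), one computes f(-2 − u) = u^4 + 11u^3 + 38u^2 + 48u + 17.
All 5 nonzero coefficients of this polynomial in u are positive; hence for u > 0 the value is a sum of positive terms (the constant 17 among them).
Therefore f(x) > 0 throughout (-3, -2), and f has no zero there.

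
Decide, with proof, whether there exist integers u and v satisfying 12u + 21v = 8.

No, no such integers exist.

Both 12 and 21 are divisible by gcd(12, 21) = 3, hence so is any combination 12u + 21v.
However 8 leaves remainder 2 on division by 3.
Therefore 12u + 21v = 8 has no solution in integers.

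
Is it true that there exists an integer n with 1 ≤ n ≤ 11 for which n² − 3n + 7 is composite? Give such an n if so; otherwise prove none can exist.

n = 11

At n = 11: 11² − 3·11 + 7 = 95 = 5·19, which is composite.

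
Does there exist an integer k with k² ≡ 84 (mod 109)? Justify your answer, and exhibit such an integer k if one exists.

k = 56

Take k = 56. Then 56² = 3136 = 28·109 + 84, so 56² ≡ 84 (mod 109).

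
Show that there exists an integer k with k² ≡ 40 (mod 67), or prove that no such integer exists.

k = 43 works: 43² = 1849, and 1849 − 40 = 1809 = 27·67.

k = 43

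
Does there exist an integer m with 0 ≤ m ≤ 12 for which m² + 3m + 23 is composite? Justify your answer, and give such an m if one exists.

m = 11

At m = 11: 11² + 3·11 + 23 = 177 = 3·59, which is composite.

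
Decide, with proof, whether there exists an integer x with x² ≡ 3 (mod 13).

x = 9 works: 9² = 81, and 81 − 3 = 78 = 6·13.

x = 9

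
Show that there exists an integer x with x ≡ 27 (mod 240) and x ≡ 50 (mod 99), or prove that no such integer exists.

Both moduli are multiples of 3 = gcd(240, 99), so any solution would satisfy x ≡ 27 and x ≡ 50 modulo 3 simultaneously.
But 27 mod 3 = 0 while 50 mod 3 = 2, a contradiction.
So no integer satisfies both congruences.

No, no such integer exists.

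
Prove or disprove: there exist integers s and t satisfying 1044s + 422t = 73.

There are no such integers.

Both 1044 and 422 are divisible by gcd(1044, 422) = 2, hence so is any combination 1044s + 422t.
But 73 is not a multiple of 2 (it leaves remainder 1).
Therefore 1044s + 422t = 73 has no solution in integers.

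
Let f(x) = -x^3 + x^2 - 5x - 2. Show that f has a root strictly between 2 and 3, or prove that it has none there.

No such root exists.

f(2) = -16 and f(3) = -35, both negative.
f'(x) = -3x^2 + 2x - 5 has discriminant 2² − 4·(-3)·(-5) = -56 < 0, so f' has no real roots and is negative for every real x.
Hence f is strictly decreasing on ℝ, and in particular on [2, 3]. A strictly monotone function with same-sign endpoint values stays negative on the whole interval, so f has no zero in (2, 3).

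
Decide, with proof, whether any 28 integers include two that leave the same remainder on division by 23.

Partition the integers by their residue mod 23; there are 23 classes.
Since 28 > 23, two of the 28 integers must share a residue class by the pigeonhole principle; call them a and b.
That is, a and b leave the same remainder on division by 23, as claimed.

True.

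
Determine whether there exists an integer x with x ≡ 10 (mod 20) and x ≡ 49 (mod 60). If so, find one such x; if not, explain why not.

No such integer exists.

Reduce both congruences modulo 20, which divides 20 and 60: they say x ≡ 10 (mod 20) and x ≡ 49 (mod 20).
These are incompatible: 10 − 49 = -39 is not divisible by 20.
So no integer satisfies both congruences.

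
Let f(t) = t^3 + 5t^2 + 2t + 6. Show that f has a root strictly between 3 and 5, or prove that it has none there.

The endpoint values f(3) = 84 and f(5) = 266 are both positive. Claim: f(t) > 0 for every t in (3, 5).
Shift to the endpoint 3: with t = 3 + u (0 < u < 2), one computes f(3 + u) = u^3 + 14u^2 + 59u + 84.
All 4 nonzero coefficients of this polynomial in u are positive; hence for u > 0 the value is a sum of positive terms (the constant 84 among them).
Therefore f(t) > 0 throughout (3, 5), and f has no zero there.

f has no root in that interval.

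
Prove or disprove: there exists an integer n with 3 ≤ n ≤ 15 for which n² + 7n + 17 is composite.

n = 7

At n = 7: 7² + 7·7 + 17 = 115 = 5·23, which is composite.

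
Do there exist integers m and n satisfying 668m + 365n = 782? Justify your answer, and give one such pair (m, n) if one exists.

668 and 365 are coprime, so 668m + 365n ranges over all of ℤ.
Run the Euclidean algorithm on 668 and 365: 668 = 1·365 + 303, 365 = 1·303 + 62, 303 = 4·62 + 55, 62 = 1·55 + 7, 55 = 7·7 + 6, 7 = 1·6 + 1, 6 = 6·1 + 0.
Working back up the chain: 1 = 7 − 1·6 = 7 − (55 − 7·7) = −55 + 8·7 = −55 + 8·(62 − 1·55) = 8·62 − 9·55 = 8·62 − 9·(303 − 4·62) = −9·303 + 44·62 = −9·303 + 44·(365 − 1·303) = 44·365 − 53·303 = 44·365 − 53·(668 − 1·365) = −53·668 + 97·365. So 668·(-53) + 365·97 = 1.
Scaling by 782 gives the particular solution (m, n) = (-41446, 75854).
Shifting by a multiple of (365, −668) keeps it a solution: m = -41446 + 114·365 = 164, n = 75854 − 114·668 = -298.
Indeed 668·164 + 365·(-298) = 109552 − 108770 = 782.

m = 164, n = -298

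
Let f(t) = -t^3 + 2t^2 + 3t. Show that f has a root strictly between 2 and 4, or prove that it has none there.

f(2) = 6 and f(4) = -20, which have opposite signs.
As a polynomial, f is continuous on every closed interval.
By the Intermediate Value Theorem f must vanish at some point of (2, 4).

Such a root exists.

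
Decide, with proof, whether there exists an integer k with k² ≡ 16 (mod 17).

k = 13

Take k = 13. Then 13² = 169 = 9·17 + 16, so 13² ≡ 16 (mod 17).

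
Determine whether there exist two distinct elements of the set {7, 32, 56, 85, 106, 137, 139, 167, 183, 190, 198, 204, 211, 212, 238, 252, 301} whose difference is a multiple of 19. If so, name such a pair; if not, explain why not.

Two integers differ by a multiple of 19 exactly when they have the same residue mod 19. The residues are 7↦7, 32↦13, 56↦18, 85↦9, 106↦11, 137↦4, 139↦6, 167↦15, 183↦12, 190↦0, 198↦8, 204↦14, 211↦2, 212↦3, 238↦10, 252↦5, 301↦16.
All 17 residues are distinct, so no two elements differ by a multiple of 19.

No, no such pair exists.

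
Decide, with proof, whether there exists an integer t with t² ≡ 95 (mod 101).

Take t = 14. Then 14² = 196 = 1·101 + 95, so 14² ≡ 95 (mod 101).

t = 14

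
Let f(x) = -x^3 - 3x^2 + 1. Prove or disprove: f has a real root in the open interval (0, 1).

f(0) = 1 and f(1) = -3, which have opposite signs.
Since f is a polynomial it is continuous on [0, 1].
By the Intermediate Value Theorem, f takes the value 0 somewhere in the open interval.

Yes, f has a root in the interval.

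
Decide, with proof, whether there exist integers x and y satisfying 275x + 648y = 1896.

x = 120, y = -48

Since gcd(275, 648) = 1, every integer is an integer combination of 275 and 648.
Euclidean algorithm: 648 = 2·275 + 98, 275 = 2·98 + 79, 98 = 1·79 + 19, 79 = 4·19 + 3, 19 = 6·3 + 1, 3 = 3·1 + 0.
Unwinding: 1 = 19 − 6·3 = 19 − 6·(79 − 4·19) = −6·79 + 25·19 = −6·79 + 25·(98 − 1·79) = 25·98 − 31·79 = 25·98 − 31·(275 − 2·98) = −31·275 + 87·98 = −31·275 + 87·(648 − 2·275) = 87·648 − 205·275, i.e. 275·(-205) + 648·87 = 1.
Scaling by 1896 gives the particular solution (x, y) = (-388680, 164952).
Shifting by a multiple of (648, −275) keeps it a solution: x = -388680 + 600·648 = 120, y = 164952 − 600·275 = -48.
Check: 275·120 + 648·(-48) = 33000 − 31104 = 1896. ✓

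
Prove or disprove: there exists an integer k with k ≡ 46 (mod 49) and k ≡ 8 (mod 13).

The moduli 49 and 13 are coprime, so by the Chinese Remainder Theorem a unique solution modulo 637 exists.
Any solution of the first congruence is k = 46 + 49t; substituting into the second, 49t ≡ 8 − 46 ≡ 1 (mod 13).
49 ≡ 10 (mod 13), so this reads 10t ≡ 1 (mod 13). Note 10·4 = 40 ≡ 1 (mod 13) (as 40 − 1 = 3·13), so 10⁻¹ ≡ 4.
Multiplying by 4: t ≡ 4·1 = 4 (mod 13).
With t = 4: k = 46 + 49·4 = 242.
Check: 242 mod 49 = 46, 242 mod 13 = 8. ✓

k = 242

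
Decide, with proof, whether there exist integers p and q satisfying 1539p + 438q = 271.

There are no such integers.

gcd(1539, 438) = 3, so every integer of the form 1539p + 438q is a multiple of 3.
But 271 = 3·90 + 1, so 3 ∤ 271.
Therefore 1539p + 438q = 271 has no solution in integers.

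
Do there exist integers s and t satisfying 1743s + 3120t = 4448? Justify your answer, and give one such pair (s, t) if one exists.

No, no such integers exist.

gcd(1743, 3120) = 3, so every integer of the form 1743s + 3120t is a multiple of 3.
However 4448 leaves remainder 2 on division by 3.
Hence no integers s, t satisfy the equation.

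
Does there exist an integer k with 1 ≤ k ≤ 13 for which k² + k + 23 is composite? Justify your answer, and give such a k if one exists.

k = 11

At k = 11: 11² + 11 + 23 = 155 = 5·31, which is composite.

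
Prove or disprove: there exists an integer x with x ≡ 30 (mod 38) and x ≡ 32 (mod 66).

x = 296

The moduli are not coprime: gcd(38, 66) = 2. Compatibility requires 2 ∣ (32 − 30) = 2, which holds, so solutions exist.
Step through x = 30, 30 + 38, 30 + 2·38, …: the values 30, 68, 106, 144, 182, 220, 258, 296 reduce mod 66 to 30, 2, 40, 12, 50, 22, 60, 32. The value 296 hits 32.
Verify: 296 = 7·38 + 30 and 296 = 4·66 + 32. ✓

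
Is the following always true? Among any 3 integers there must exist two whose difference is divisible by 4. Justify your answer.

No; for instance {4, 5, 6} is a counterexample.

Try 3 consecutive integers, 4, 5, 6. Their remainders mod 4 are 0, 1, 2 — pairwise different, as any 3 ≤ 4 consecutive integers have distinct residues.
The differences between them range over 1, …, 2, none of which is divisible by 4.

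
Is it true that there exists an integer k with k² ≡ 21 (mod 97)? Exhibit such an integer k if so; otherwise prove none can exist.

97 is prime, so by Euler's criterion 21 is a square mod 97 iff 21^((97−1)/2) = 21^48 ≡ 1 (mod 97).
Repeated squaring mod 97: 21^2 = 441 ≡ 53; 21^4 ≡ 53² = 2809 ≡ 93; 21^8 ≡ 93² = 8649 ≡ 16; 21^16 ≡ 16² = 256 ≡ 62; 21^32 ≡ 62² = 3844 ≡ 61.
Since 48 = 32 + 16, 21^48 ≡ 61 · 62; multiplying out mod 97: 61·62 = 3782 ≡ 96. Thus 21^48 ≡ 96 ≡ −1 (mod 97).
The value −1 means 21 is a non-residue modulo 97, so k² ≡ 21 (mod 97) is impossible.

There is no such integer.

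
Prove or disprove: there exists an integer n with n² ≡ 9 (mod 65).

n = 42

Take n = 42. Then 42² = 1764 = 27·65 + 9, so 42² ≡ 9 (mod 65).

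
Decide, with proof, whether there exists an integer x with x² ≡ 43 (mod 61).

No such integer exists.

61 is prime, so by Euler's criterion 43 is a square mod 61 iff 43^((61−1)/2) = 43^30 ≡ 1 (mod 61).
Repeated squaring mod 61: 43^2 = 1849 ≡ 19; 43^4 ≡ 19² = 361 ≡ 56; 43^8 ≡ 56² = 3136 ≡ 25; 43^16 ≡ 25² = 625 ≡ 15.
Since 30 = 16 + 8 + 4 + 2, 43^30 ≡ 15 · 25 · 56 · 19; multiplying out mod 61: 15·25 = 375 ≡ 9, then 9·56 = 504 ≡ 16, then 16·19 = 304 ≡ 60. Thus 43^30 ≡ 60 ≡ −1 (mod 61).
By Euler's criterion 43 is a quadratic non-residue mod 61: no x satisfies x² ≡ 43 (mod 61).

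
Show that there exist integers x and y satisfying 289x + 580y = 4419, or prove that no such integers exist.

x = 511, y = -247

Since gcd(289, 580) = 1, every integer is an integer combination of 289 and 580.
Dividing repeatedly: 580 = 2·289 + 2, 289 = 144·2 + 1, 2 = 2·1 + 0.
Unwinding: 1 = 289 − 144·2 = 289 − 144·(580 − 2·289) = −144·580 + 289·289, i.e. 289·289 + 580·(-144) = 1.
Scaling by 4419 gives the particular solution (x, y) = (1277091, -636336).
Shifting by a multiple of (580, −289) keeps it a solution: x = 1277091 − 2201·580 = 511, y = -636336 + 2201·289 = -247.
Indeed 289·511 + 580·(-247) = 147679 − 143260 = 4419.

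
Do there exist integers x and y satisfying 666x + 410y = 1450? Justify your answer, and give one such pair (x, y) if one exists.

gcd(666, 410) = 2, and 2 divides 1450, so integer solutions exist.
Dividing through by 2 reduces the equation to 333x + 205y = 725.
Dividing repeatedly: 333 = 1·205 + 128, 205 = 1·128 + 77, 128 = 1·77 + 51, 77 = 1·51 + 26, 51 = 1·26 + 25, 26 = 1·25 + 1, 25 = 25·1 + 0.
Back-substituting, 1 = 26 − 1·25 = 26 − (51 − 1·26) = −51 + 2·26 = −51 + 2·(77 − 1·51) = 2·77 − 3·51 = 2·77 − 3·(128 − 1·77) = −3·128 + 5·77 = −3·128 + 5·(205 − 1·128) = 5·205 − 8·128 = 5·205 − 8·(333 − 1·205) = −8·333 + 13·205; that is, 333·(-8) + 205·13 = 1.
Scaling by 725 gives the particular solution (x, y) = (-5800, 9425).
Shifting by a multiple of (205, −333) keeps it a solution: x = -5800 + 29·205 = 145, y = 9425 − 29·333 = -232.
Check: 666·145 + 410·(-232) = 96570 − 95120 = 1450. ✓

x = 145, y = -232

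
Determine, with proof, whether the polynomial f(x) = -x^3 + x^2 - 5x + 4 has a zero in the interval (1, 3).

f(1) = -1 and f(3) = -29, both negative.
The derivative f'(x) = -3x^2 + 2x - 5 is a quadratic with discriminant 2² − 4·(-3)·(-5) = -56 < 0; it never vanishes, so it is always negative (sign of the leading coefficient).
So f is strictly decreasing; between 1 and 3 its values lie between f(1) = -1 and f(3) = -29, all negative. Therefore f has no root in (1, 3).

No such root exists.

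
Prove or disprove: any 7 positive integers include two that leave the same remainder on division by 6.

Partition the integers by their residue mod 6; there are 6 classes.
With 7 integers and only 6 classes, the pigeonhole principle forces two of them, say a and b, into the same class.
That is, a and b leave the same remainder on division by 6, as claimed.

Yes, this is always true.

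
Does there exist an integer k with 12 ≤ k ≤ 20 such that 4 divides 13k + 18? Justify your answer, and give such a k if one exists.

For k = 12, 13 the values 174, 187 are not multiples of 4. Try k = 14: 13·14 + 18 = 200 = 50·4, which is divisible by 4.

k = 14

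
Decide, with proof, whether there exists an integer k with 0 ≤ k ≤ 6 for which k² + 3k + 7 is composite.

k = 3

At k = 3: 3² + 3·3 + 7 = 25 = 5·5, which is composite.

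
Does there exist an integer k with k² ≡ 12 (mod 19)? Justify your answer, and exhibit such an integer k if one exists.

No, no such integer exists.

Since (19 − k)² ≡ k² (mod 19), it suffices to square k = 0, 1, …, 9: the residues are 0, 1, 4, 9, 16, 6, 17, 11, 7, 5.
So the quadratic residues mod 19 are {0, 1, 4, 5, 6, 7, 9, 11, 16, 17}, and 12 is not among them.
Hence no integer k has k² ≡ 12 (mod 19).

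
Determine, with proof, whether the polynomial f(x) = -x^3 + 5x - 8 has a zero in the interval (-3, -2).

Yes, f has a root in the interval.

f(-3) = 4 and f(-2) = -10, which have opposite signs.
Since f is a polynomial it is continuous on [-3, -2].
By the Intermediate Value Theorem f must vanish at some point of (-3, -2).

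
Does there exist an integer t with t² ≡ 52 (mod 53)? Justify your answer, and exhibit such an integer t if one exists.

t = 23 works: 23² = 529, and 529 − 52 = 477 = 9·53.

t = 23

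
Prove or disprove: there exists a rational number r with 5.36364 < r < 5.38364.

r = 43/8

Scale by 8: the interval becomes (42.90912, 43.06912), which contains the integer 43.
So r = 43/8 works: it is a ratio of integers, and dividing 8·5.36364 < 43 < 8·5.38364 through by 8 gives 5.36364 < 43/8 < 5.38364.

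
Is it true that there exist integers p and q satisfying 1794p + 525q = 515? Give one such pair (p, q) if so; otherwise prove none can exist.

No such integers exist.

Any value of 1794p + 525q is a multiple of gcd(1794, 525) = 3.
But 515 = 3·171 + 2, so 3 ∤ 515.
So the equation is unsolvable over ℤ.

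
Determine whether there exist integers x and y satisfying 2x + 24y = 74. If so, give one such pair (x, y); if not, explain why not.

Every value of 2x + 24y is a multiple of gcd(2, 24) = 2; since 2 ∣ 74, solutions exist.
Dividing through by 2 reduces the equation to 1x + 12y = 37.
The coefficient of x is 1, so setting y = 0 and x = 37 already solves it.
Subtracting 3·12 from x and adding 3·1 to y gives the tidier solution (1, 3).
Indeed 2·1 + 24·3 = 2 + 72 = 74.

x = 1, y = 3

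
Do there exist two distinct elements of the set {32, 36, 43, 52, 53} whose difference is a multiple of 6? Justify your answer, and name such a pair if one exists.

No such pair exists.

Reduce each element modulo 6: 32↦2, 36↦0, 43↦1, 52↦4, 53↦5.
All 5 residues are distinct, so no two elements differ by a multiple of 6.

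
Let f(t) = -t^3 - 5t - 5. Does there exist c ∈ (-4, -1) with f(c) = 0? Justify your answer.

Evaluate at the endpoints: f(-4) = 79, f(-1) = 1 — same sign (positive).
f'(t) = -3t^2 - 5 has discriminant 0² − 4·(-3)·(-5) = -60 < 0, so f' has no real roots and is negative for every real t.
Hence f is strictly decreasing on ℝ, and in particular on [-4, -1]. A strictly monotone function with same-sign endpoint values stays positive on the whole interval, so f has no zero in (-4, -1).

No such root exists.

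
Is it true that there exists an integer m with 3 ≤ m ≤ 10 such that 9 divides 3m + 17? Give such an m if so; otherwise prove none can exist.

No such integer m in that range exists.

The values of 3m + 17 for m = 3, 4, …, 10 are 26, 29, 32, 35, 38, 41, 44, 47; reduced mod 9 these are 8, 2, 5, 8, 2, 5, 8, 2.
None is 0, so 9 never divides 3m + 17 on this range.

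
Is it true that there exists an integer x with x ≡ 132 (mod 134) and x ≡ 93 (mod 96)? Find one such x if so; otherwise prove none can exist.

No, no such integer exists.

gcd(134, 96) = 2. If x ≡ 132 (mod 134) and x ≡ 93 (mod 96), then x ≡ 132 (mod 2) and x ≡ 93 (mod 2).
However 132 ≡ 0 and 93 ≡ 1 (mod 2), and 0 ≠ 1.
So no integer satisfies both congruences.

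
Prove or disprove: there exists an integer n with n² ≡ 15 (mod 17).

n = 10

n = 10 works: 10² = 100, and 100 − 15 = 85 = 5·17.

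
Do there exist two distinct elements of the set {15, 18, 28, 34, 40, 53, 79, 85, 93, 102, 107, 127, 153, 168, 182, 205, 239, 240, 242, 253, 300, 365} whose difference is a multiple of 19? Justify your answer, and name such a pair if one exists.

The pair (15, 34) works.

Reduce each element mod 19: 15↦15, 18↦18, 28↦9, 34↦15, 40↦2, 53↦15, 79↦3, 85↦9, 93↦17, 102↦7, 107↦12, 127↦13, 153↦1, 168↦16, 182↦11, 205↦15, 239↦11, 240↦12, 242↦14, 253↦6, 300↦15, 365↦4. The residue 15 repeats (at 15 and 34), and 34 − 15 = 19 = 1·19.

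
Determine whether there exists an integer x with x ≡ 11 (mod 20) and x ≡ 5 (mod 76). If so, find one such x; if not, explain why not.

No such integer exists.

gcd(20, 76) = 4. If x ≡ 11 (mod 20) and x ≡ 5 (mod 76), then x ≡ 11 (mod 4) and x ≡ 5 (mod 4).
However 11 ≡ 3 and 5 ≡ 1 (mod 4), and 3 ≠ 1.
Hence the system has no solution.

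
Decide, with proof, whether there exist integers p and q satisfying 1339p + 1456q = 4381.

Every value of 1339p + 1456q is a multiple of gcd(1339, 1456) = 13; since 13 ∣ 4381, solutions exist.
Dividing through by 13 reduces the equation to 103p + 112q = 337.
Run the Euclidean algorithm on 112 and 103: 112 = 1·103 + 9, 103 = 11·9 + 4, 9 = 2·4 + 1, 4 = 4·1 + 0.
Unwinding: 1 = 9 − 2·4 = 9 − 2·(103 − 11·9) = −2·103 + 23·9 = −2·103 + 23·(112 − 1·103) = 23·112 − 25·103, i.e. 103·(-25) + 112·23 = 1.
Times 337: 103·(-8425) + 112·7751 = 337, so (-8425, 7751) solves it.
Adding 76·112 to p and subtracting 76·103 from q gives the tidier solution (87, -77).
Check: 1339·87 + 1456·(-77) = 116493 − 112112 = 4381. ✓

p = 87, q = -77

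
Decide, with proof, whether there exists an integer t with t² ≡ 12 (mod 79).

79 is prime, so by Euler's criterion 12 is a square mod 79 iff 12^((79−1)/2) = 12^39 ≡ 1 (mod 79).
Squaring successively (mod 79): 12^2 = 144 ≡ 65; 12^4 ≡ 65² = 4225 ≡ 38; 12^8 ≡ 38² = 1444 ≡ 22; 12^16 ≡ 22² = 484 ≡ 10; 12^32 ≡ 10² = 100 ≡ 21.
Since 39 = 32 + 4 + 2 + 1, 12^39 ≡ 21 · 38 · 65 · 12; multiplying out mod 79: 21·38 = 798 ≡ 8, then 8·65 = 520 ≡ 46, then 46·12 = 552 ≡ 78. Thus 12^39 ≡ 78 ≡ −1 (mod 79).
The value −1 means 12 is a non-residue modulo 79, so t² ≡ 12 (mod 79) is impossible.

There is no such integer.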